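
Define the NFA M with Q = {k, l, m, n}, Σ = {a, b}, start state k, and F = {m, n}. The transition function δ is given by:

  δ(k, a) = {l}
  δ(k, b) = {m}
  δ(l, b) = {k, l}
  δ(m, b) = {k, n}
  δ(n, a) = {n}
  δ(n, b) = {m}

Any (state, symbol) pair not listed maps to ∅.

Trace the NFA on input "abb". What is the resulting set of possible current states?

Start in {k}.
Read 'a': k→{l}; now {l}.
Read 'b': l→{k, l}; now {k, l}.
Read 'b': k→{m}, l→{k, l}; now {k, l, m}.

{k, l, m}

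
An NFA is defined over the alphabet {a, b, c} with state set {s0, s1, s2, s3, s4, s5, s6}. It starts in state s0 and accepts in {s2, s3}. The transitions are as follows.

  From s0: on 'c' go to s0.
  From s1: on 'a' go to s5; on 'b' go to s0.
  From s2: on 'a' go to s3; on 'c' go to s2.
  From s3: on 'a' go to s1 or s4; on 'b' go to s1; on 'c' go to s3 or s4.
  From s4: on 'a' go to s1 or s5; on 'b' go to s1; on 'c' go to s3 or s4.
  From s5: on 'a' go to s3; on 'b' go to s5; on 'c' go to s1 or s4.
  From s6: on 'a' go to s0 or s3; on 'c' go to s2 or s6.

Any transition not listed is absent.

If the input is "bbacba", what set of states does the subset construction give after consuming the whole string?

Start in {s0}.
Read 'b': {s0} → ∅.
The set is empty and remains empty for the remaining 5 symbols.

∅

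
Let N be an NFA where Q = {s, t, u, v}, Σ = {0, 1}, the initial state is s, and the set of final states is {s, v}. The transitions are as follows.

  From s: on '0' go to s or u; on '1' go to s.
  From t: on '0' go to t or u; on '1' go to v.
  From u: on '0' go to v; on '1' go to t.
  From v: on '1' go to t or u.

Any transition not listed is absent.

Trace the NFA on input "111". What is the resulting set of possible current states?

{s}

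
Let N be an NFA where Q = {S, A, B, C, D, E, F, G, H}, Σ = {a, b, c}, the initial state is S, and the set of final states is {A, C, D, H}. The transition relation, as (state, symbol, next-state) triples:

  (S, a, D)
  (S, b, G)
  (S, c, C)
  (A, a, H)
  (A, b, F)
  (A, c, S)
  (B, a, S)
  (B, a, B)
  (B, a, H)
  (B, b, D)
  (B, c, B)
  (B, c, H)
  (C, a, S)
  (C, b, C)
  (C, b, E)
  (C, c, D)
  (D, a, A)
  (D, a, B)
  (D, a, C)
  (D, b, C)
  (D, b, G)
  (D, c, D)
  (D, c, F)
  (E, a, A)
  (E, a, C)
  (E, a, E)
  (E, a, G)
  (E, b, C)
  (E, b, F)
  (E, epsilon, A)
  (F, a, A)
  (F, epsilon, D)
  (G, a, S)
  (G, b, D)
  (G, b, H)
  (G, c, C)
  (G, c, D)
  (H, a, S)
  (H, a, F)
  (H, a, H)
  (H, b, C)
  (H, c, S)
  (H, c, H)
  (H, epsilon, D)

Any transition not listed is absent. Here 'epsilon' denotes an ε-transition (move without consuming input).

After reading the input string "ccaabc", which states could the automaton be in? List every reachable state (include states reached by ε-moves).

Start in {S}.
Read 'c': {S} → {C}.
Read 'c': {C} → {D}.
Read 'a': {D} → {A, B, C}.
Read 'a': {A, B, C} → {S, B, D, H}.
Read 'b': {S, B, D, H} → {C, D, G}.
Read 'c': {C, D, G} → {C, D, F}.

{C, D, F}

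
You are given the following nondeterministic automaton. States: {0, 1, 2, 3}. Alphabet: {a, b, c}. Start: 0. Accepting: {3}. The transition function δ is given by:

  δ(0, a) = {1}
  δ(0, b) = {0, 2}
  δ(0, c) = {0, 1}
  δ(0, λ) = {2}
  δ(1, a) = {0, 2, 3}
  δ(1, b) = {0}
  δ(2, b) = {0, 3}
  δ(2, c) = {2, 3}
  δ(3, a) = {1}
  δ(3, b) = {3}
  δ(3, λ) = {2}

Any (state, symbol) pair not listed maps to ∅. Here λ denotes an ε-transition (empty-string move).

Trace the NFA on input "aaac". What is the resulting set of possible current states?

Start: ε-closure({0}) = {0, 2}.
Read 'a': 0→{1}, 2→∅; now {1}.
Read 'a': 1→{0, 2, 3}; now {0, 2, 3}.
Read 'a': 0→{1}, 2→∅, 3→{1}; now {1}.
Read 'c': 1→∅; now ∅.

∅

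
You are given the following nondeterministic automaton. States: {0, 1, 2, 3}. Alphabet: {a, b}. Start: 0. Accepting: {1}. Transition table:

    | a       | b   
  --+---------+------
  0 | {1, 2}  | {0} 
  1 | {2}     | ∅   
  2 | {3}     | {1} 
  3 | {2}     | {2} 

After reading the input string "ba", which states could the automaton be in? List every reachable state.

{1, 2}

Start in {0}.
Read 'b': 0→{0}; now {0}.
Read 'a': 0→{1, 2}; now {1, 2}.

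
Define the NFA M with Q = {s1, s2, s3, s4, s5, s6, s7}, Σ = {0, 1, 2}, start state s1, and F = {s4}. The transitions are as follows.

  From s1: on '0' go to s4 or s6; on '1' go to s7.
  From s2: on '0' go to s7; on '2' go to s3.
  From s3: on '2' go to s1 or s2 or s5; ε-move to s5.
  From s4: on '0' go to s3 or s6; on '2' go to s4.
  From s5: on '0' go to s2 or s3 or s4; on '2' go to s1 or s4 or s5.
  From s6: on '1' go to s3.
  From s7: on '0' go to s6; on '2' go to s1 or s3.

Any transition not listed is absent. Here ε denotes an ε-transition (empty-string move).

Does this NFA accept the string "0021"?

Start in {s1}.
Read '0': s1→{s4, s6}; now {s4, s6}.
Read '0': s4→{s3, s6}, s6→∅; union {s3, s6}; ε-closure = {s3, s5, s6}.
Read '2': s3→{s1, s2, s5}, s5→{s1, s4, s5}, s6→∅; now {s1, s2, s4, s5}.
Read '1': s1→{s7}, s2→∅, s4→∅, s5→∅; now {s7}.
The final set {s7} contains no accepting state.

No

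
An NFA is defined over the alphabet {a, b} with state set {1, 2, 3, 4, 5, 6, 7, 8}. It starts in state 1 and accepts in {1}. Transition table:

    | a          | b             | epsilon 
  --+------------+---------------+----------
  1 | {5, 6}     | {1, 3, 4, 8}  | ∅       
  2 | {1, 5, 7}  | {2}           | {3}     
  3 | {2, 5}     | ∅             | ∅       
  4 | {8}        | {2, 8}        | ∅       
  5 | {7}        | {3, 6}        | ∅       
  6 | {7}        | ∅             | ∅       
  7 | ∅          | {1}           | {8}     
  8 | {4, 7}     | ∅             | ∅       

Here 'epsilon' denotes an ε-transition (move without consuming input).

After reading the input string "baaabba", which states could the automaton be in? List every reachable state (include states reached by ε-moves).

{1, 2, 3, 4, 5, 6, 7, 8}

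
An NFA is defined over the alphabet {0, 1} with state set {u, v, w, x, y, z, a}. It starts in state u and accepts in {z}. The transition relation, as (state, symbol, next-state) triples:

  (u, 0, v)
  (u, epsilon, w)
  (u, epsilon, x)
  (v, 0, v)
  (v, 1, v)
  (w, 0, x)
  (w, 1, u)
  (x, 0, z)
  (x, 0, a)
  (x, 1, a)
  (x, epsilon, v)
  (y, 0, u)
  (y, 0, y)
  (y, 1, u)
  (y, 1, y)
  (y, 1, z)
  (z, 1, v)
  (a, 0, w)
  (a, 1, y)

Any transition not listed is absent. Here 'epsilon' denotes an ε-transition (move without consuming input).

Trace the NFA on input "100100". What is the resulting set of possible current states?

{u, v, w, x, y, z, a}

Start: ε-closure({u}) = {u, v, w, x}.
Read '1': u→∅, v→{v}, w→{u}, x→{a}; union {u, v, a}; ε-closure = {u, v, w, x, a}.
Read '0': u→{v}, v→{v}, w→{x}, x→{z, a}, a→{w}; now {v, w, x, z, a}.
Read '0': v→{v}, w→{x}, x→{z, a}, z→∅, a→{w}; now {v, w, x, z, a}.
Read '1': v→{v}, w→{u}, x→{a}, z→{v}, a→{y}; union {u, v, y, a}; ε-closure = {u, v, w, x, y, a}.
Read '0': u→{v}, v→{v}, w→{x}, x→{z, a}, y→{u, y}, a→{w}; now {u, v, w, x, y, z, a}.
Read '0': u→{v}, v→{v}, w→{x}, x→{z, a}, y→{u, y}, z→∅, a→{w}; now {u, v, w, x, y, z, a}.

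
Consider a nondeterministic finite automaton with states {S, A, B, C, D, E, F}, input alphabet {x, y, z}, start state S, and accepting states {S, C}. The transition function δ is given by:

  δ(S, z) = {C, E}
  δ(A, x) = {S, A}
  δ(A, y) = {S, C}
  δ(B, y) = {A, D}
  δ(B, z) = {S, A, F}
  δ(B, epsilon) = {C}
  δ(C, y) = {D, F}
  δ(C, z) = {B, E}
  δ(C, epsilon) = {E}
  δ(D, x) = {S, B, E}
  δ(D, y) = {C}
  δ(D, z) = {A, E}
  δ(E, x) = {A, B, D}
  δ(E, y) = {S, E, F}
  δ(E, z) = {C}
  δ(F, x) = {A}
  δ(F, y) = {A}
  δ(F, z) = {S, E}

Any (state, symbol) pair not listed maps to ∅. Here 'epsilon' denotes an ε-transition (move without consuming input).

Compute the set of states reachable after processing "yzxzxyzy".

∅

Start in {S}.
Read 'y': S→∅; now ∅.
The set is empty and remains empty for the remaining 7 symbols.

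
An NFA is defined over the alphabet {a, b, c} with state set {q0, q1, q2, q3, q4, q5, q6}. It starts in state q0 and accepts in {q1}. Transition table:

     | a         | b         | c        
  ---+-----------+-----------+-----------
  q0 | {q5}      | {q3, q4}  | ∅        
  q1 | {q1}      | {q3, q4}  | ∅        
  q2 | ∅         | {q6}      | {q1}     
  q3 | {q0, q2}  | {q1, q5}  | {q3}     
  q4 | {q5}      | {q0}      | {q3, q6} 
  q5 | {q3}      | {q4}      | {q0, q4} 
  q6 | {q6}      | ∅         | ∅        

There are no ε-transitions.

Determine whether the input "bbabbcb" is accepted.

Yes

Start in {q0}.
Read 'b': q0→{q3, q4}; now {q3, q4}.
Read 'b': q3→{q1, q5}, q4→{q0}; now {q0, q1, q5}.
Read 'a': q0→{q5}, q1→{q1}, q5→{q3}; now {q1, q3, q5}.
Read 'b': q1→{q3, q4}, q3→{q1, q5}, q5→{q4}; now {q1, q3, q4, q5}.
Read 'b': q1→{q3, q4}, q3→{q1, q5}, q4→{q0}, q5→{q4}; now {q0, q1, q3, q4, q5}.
Read 'c': q0→∅, q1→∅, q3→{q3}, q4→{q3, q6}, q5→{q0, q4}; now {q0, q3, q4, q6}.
Read 'b': q0→{q3, q4}, q3→{q1, q5}, q4→{q0}, q6→∅; now {q0, q1, q3, q4, q5}.
The final set {q0, q1, q3, q4, q5} contains the accepting state q1.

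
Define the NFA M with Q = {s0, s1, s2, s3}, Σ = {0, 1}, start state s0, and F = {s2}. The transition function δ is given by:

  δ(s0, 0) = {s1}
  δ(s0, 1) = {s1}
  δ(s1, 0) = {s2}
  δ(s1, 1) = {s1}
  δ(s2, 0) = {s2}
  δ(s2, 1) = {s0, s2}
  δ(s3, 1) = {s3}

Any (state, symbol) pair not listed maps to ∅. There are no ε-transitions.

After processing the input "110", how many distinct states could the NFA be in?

1

Start in {s0}.
Read '1': s0→{s1}; now {s1}.
Read '1': s1→{s1}; now {s1}.
Read '0': s1→{s2}; now {s2}.
That set has 1 state.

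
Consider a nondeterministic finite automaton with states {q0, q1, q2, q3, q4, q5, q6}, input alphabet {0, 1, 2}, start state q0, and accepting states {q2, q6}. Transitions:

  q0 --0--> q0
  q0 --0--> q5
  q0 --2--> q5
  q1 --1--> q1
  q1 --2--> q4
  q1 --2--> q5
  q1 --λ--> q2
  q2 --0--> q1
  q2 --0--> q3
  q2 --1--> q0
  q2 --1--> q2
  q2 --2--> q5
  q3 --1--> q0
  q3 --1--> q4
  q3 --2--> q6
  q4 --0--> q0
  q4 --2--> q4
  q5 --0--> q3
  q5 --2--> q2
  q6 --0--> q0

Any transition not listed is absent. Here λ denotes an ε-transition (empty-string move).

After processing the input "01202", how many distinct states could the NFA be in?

0

Start in {q0}.
Read '0': q0→{q0, q5}; now {q0, q5}.
Read '1': q0→∅, q5→∅; now ∅.
The set is empty and remains empty for the remaining 3 symbols.
That set has 0 states.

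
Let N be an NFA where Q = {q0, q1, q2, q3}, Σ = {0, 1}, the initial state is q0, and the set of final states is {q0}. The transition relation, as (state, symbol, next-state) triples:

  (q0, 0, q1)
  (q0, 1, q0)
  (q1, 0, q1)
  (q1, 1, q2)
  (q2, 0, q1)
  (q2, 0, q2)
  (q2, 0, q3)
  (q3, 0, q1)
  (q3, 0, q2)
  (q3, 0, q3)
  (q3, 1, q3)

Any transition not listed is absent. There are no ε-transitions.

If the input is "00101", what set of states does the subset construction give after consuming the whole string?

{q2, q3}

Start in {q0}.
Read '0': q0→{q1}; now {q1}.
Read '0': q1→{q1}; now {q1}.
Read '1': q1→{q2}; now {q2}.
Read '0': q2→{q1, q2, q3}; now {q1, q2, q3}.
Read '1': q1→{q2}, q2→∅, q3→{q3}; now {q2, q3}.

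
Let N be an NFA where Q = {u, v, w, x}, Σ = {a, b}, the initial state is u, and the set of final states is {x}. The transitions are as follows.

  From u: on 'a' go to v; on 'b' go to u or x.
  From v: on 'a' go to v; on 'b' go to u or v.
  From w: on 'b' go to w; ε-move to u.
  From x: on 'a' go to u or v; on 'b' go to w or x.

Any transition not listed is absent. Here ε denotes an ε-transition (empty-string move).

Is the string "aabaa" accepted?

Start in {u}.
Read 'a': {u} → {v}.
Read 'a': {v} → {v}.
Read 'b': {v} → {u, v}.
Read 'a': {u, v} → {v}.
Read 'a': {v} → {v}.
The final set {v} contains no accepting state.

No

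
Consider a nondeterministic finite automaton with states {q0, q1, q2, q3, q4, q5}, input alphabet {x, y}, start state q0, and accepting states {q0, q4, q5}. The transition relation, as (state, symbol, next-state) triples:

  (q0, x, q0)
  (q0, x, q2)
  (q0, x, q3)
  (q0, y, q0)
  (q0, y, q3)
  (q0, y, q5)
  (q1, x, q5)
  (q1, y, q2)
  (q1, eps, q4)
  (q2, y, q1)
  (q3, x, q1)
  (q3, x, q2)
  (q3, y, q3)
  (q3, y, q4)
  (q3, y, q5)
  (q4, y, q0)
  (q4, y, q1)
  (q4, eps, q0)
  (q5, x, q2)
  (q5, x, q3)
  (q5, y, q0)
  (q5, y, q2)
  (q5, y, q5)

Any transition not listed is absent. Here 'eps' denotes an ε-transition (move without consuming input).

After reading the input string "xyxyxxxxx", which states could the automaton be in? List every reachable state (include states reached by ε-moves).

{q0, q1, q2, q3, q4, q5}

Start in {q0}.
Read 'x': {q0} → {q0, q2, q3}.
Read 'y': {q0, q2, q3} → {q0, q1, q3, q4, q5}.
Read 'x': {q0, q1, q3, q4, q5} → {q0, q1, q2, q3, q4, q5}.
Read 'y': {q0, q1, q2, q3, q4, q5} → {q0, q1, q2, q3, q4, q5}.
Read 'x': {q0, q1, q2, q3, q4, q5} → {q0, q1, q2, q3, q4, q5}.
Read 'x': {q0, q1, q2, q3, q4, q5} → {q0, q1, q2, q3, q4, q5}.
Read 'x': {q0, q1, q2, q3, q4, q5} → {q0, q1, q2, q3, q4, q5}.
Read 'x': {q0, q1, q2, q3, q4, q5} → {q0, q1, q2, q3, q4, q5}.
Read 'x': {q0, q1, q2, q3, q4, q5} → {q0, q1, q2, q3, q4, q5}.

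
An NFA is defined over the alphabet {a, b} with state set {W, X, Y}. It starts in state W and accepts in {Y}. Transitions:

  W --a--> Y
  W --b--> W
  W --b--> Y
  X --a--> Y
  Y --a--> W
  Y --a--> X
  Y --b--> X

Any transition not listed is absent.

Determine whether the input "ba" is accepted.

Start in {W}.
Read 'b': W→{W, Y}; now {W, Y}.
Read 'a': W→{Y}, Y→{W, X}; now {W, X, Y}.
The final set {W, X, Y} contains the accepting state Y.

Yes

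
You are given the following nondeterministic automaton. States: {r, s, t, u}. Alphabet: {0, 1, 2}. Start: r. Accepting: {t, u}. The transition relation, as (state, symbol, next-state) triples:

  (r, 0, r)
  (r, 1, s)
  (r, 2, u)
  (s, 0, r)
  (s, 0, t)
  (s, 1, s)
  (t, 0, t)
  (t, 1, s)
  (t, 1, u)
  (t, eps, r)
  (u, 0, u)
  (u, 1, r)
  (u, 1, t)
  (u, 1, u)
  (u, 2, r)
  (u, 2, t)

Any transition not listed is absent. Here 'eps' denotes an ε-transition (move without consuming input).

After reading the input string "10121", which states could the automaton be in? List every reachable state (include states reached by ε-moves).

{s, u}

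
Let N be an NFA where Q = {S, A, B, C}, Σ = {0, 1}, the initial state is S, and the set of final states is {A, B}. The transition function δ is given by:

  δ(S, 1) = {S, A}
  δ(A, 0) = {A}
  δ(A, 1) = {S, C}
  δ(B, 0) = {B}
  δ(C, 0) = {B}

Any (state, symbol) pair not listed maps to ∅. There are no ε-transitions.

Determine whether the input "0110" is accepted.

No

Start in {S}.
Read '0': S→∅; now ∅.
The set is empty and remains empty for the remaining 3 symbols.
The final set ∅ contains no accepting state.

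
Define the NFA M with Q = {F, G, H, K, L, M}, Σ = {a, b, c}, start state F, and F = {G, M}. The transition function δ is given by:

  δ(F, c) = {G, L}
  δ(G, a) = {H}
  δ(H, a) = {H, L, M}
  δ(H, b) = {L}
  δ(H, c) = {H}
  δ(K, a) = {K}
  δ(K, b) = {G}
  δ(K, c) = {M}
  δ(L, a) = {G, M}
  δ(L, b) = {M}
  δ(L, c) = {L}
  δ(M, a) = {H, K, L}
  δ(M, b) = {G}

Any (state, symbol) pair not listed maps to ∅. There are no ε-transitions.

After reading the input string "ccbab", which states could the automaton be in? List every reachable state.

{G, L, M}

Start in {F}.
Read 'c': F→{G, L}; now {G, L}.
Read 'c': G→∅, L→{L}; now {L}.
Read 'b': L→{M}; now {M}.
Read 'a': M→{H, K, L}; now {H, K, L}.
Read 'b': H→{L}, K→{G}, L→{M}; now {G, L, M}.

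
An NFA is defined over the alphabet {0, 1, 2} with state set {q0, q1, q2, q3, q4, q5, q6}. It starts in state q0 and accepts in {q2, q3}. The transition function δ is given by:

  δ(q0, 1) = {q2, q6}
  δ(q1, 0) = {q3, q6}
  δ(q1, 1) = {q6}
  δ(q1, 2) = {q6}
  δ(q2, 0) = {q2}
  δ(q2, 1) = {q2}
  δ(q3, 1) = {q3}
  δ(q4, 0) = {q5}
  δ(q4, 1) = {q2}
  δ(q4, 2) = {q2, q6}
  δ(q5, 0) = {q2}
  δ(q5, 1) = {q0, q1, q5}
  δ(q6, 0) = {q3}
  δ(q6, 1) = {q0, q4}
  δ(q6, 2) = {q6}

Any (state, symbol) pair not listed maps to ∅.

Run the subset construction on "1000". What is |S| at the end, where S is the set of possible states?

Start in {q0}.
Read '1': q0→{q2, q6}; now {q2, q6}.
Read '0': q2→{q2}, q6→{q3}; now {q2, q3}.
Read '0': q2→{q2}, q3→∅; now {q2}.
Read '0': q2→{q2}; now {q2}.
That set has 1 state.

1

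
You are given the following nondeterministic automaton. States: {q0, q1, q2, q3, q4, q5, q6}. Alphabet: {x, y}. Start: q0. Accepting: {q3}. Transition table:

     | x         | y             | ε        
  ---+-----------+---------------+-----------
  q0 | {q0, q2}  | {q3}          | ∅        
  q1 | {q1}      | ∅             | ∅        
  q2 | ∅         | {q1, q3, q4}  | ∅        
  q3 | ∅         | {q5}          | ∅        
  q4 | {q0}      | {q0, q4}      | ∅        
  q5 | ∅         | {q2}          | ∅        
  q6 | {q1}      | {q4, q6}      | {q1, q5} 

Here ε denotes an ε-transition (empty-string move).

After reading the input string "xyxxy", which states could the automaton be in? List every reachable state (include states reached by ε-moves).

Start in {q0}.
Read 'x': {q0} → {q0, q2}.
Read 'y': {q0, q2} → {q1, q3, q4}.
Read 'x': {q1, q3, q4} → {q0, q1}.
Read 'x': {q0, q1} → {q0, q1, q2}.
Read 'y': {q0, q1, q2} → {q1, q3, q4}.

{q1, q3, q4}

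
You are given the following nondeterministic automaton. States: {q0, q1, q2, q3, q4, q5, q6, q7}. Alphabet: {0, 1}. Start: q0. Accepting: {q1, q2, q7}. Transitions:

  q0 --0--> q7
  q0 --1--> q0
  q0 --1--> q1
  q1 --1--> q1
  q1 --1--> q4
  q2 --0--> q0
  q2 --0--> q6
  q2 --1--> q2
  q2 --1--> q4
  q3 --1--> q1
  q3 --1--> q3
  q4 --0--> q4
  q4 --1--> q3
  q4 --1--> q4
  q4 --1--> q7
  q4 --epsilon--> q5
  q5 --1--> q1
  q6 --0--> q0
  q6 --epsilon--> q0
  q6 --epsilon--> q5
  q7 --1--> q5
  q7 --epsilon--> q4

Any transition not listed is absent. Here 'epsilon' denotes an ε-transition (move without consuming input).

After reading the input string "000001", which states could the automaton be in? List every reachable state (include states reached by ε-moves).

{q1, q3, q4, q5, q7}

Start in {q0}.
Read '0': q0→{q7}; union {q7}; ε-closure = {q4, q5, q7}.
Read '0': q4→{q4}, q5→∅, q7→∅; union {q4}; ε-closure = {q4, q5}.
Read '0': q4→{q4}, q5→∅; union {q4}; ε-closure = {q4, q5}.
Read '0': q4→{q4}, q5→∅; union {q4}; ε-closure = {q4, q5}.
Read '0': q4→{q4}, q5→∅; union {q4}; ε-closure = {q4, q5}.
Read '1': q4→{q3, q4, q7}, q5→{q1}; union {q1, q3, q4, q7}; ε-closure = {q1, q3, q4, q5, q7}.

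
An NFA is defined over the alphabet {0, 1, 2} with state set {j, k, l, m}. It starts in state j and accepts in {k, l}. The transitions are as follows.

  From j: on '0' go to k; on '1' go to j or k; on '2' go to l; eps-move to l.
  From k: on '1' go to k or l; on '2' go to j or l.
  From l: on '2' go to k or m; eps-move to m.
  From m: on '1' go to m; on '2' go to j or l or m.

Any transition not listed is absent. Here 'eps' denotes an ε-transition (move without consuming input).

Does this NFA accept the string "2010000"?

Start: ε-closure({j}) = {j, l, m}.
Read '2': {j, l, m} → {j, k, l, m}.
Read '0': {j, k, l, m} → {k}.
Read '1': {k} → {k, l, m}.
Read '0': {k, l, m} → ∅.
The set is empty and remains empty for the remaining 3 symbols.
The final set ∅ contains no accepting state.

No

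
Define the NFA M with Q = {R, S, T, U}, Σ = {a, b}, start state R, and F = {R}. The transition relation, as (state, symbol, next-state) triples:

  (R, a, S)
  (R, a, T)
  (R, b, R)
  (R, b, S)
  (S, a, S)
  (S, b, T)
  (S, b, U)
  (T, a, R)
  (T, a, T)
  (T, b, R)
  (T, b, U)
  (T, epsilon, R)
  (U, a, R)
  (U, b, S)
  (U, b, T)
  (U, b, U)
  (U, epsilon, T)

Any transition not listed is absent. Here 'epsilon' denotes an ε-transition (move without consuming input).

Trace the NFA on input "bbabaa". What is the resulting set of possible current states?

{R, S, T}

Start in {R}.
Read 'b': {R} → {R, S}.
Read 'b': {R, S} → {R, S, T, U}.
Read 'a': {R, S, T, U} → {R, S, T}.
Read 'b': {R, S, T} → {R, S, T, U}.
Read 'a': {R, S, T, U} → {R, S, T}.
Read 'a': {R, S, T} → {R, S, T}.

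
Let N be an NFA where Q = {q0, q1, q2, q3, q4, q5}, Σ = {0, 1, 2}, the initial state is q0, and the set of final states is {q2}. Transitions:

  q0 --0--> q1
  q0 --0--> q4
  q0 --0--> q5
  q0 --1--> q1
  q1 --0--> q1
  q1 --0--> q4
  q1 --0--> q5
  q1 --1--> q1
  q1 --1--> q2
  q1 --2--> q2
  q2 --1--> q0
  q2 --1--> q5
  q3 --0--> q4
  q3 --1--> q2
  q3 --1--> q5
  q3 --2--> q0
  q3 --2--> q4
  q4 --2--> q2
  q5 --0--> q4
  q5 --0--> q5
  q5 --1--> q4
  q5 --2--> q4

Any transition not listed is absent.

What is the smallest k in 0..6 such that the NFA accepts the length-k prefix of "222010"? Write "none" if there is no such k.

Start in {q0}.
Read '2': {q0} → ∅.
The set is empty and remains empty for the remaining 5 symbols.
No reachable set along the way intersects F.

none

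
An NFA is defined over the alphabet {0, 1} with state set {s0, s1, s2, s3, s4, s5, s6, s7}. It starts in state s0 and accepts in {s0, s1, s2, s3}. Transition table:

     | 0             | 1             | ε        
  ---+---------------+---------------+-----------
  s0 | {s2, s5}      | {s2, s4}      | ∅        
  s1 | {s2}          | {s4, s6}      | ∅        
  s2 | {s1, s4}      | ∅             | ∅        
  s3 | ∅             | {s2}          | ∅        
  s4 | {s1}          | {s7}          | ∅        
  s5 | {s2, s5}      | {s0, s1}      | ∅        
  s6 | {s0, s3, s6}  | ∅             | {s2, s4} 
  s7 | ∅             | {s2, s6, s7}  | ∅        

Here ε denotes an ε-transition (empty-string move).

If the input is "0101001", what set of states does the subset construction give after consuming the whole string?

{s0, s1, s2, s4, s6, s7}

Start in {s0}.
Read '0': s0→{s2, s5}; now {s2, s5}.
Read '1': s2→∅, s5→{s0, s1}; now {s0, s1}.
Read '0': s0→{s2, s5}, s1→{s2}; now {s2, s5}.
Read '1': s2→∅, s5→{s0, s1}; now {s0, s1}.
Read '0': s0→{s2, s5}, s1→{s2}; now {s2, s5}.
Read '0': s2→{s1, s4}, s5→{s2, s5}; now {s1, s2, s4, s5}.
Read '1': s1→{s4, s6}, s2→∅, s4→{s7}, s5→{s0, s1}; union {s0, s1, s4, s6, s7}; ε-closure = {s0, s1, s2, s4, s6, s7}.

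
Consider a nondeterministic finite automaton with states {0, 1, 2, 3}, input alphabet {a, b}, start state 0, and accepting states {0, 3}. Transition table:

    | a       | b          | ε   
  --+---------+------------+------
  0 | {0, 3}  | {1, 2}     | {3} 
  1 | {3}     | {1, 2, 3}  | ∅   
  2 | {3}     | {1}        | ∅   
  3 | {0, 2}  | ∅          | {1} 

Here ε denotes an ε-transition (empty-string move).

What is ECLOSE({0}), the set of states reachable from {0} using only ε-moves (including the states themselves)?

{0, 1, 3}

Begin with {0}.
ε-move 0 → 3; add 3.
ε-move 3 → 1; add 1.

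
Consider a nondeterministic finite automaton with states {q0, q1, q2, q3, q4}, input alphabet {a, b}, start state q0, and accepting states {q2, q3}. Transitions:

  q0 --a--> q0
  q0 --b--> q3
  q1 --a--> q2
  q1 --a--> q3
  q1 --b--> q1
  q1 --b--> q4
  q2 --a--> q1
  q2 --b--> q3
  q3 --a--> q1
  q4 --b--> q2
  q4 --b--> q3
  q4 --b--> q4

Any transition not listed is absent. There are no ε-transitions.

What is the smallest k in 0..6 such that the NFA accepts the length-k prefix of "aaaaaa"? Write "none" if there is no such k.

Start in {q0}.
Read 'a': q0→{q0}; now {q0}.
Read 'a': q0→{q0}; now {q0}.
Read 'a': q0→{q0}; now {q0}.
Read 'a': q0→{q0}; now {q0}.
Read 'a': q0→{q0}; now {q0}.
Read 'a': q0→{q0}; now {q0}.
No reachable set along the way intersects F.

none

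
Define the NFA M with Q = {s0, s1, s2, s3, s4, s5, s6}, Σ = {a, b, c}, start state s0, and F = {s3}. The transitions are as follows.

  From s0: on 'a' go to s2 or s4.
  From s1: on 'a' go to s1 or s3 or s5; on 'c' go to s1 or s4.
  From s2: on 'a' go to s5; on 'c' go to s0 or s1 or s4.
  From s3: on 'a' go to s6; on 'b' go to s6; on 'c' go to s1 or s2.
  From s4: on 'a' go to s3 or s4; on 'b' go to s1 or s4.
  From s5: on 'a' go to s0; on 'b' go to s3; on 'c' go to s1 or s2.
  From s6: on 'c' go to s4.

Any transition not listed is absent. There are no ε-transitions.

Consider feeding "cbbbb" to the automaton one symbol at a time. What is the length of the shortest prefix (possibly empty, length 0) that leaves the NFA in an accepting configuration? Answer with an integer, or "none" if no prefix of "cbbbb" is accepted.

none

Start in {s0}.
Read 'c': {s0} → ∅.
The set is empty and remains empty for the remaining 4 symbols.
No reachable set along the way intersects F.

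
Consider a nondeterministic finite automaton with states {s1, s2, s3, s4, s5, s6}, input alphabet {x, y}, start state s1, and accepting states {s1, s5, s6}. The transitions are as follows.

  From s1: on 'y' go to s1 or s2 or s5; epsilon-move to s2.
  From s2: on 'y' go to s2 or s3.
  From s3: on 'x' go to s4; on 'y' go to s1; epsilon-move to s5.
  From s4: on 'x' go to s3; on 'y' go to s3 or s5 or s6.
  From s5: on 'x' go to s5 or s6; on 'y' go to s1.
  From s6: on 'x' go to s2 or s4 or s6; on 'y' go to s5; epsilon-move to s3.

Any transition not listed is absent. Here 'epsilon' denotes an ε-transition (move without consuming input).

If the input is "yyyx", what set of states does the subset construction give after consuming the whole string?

{s3, s4, s5, s6}

Start: ε-closure({s1}) = {s1, s2}.
Read 'y': s1→{s1, s2, s5}, s2→{s2, s3}; now {s1, s2, s3, s5}.
Read 'y': s1→{s1, s2, s5}, s2→{s2, s3}, s3→{s1}, s5→{s1}; now {s1, s2, s3, s5}.
Read 'y': s1→{s1, s2, s5}, s2→{s2, s3}, s3→{s1}, s5→{s1}; now {s1, s2, s3, s5}.
Read 'x': s1→∅, s2→∅, s3→{s4}, s5→{s5, s6}; union {s4, s5, s6}; ε-closure = {s3, s4, s5, s6}.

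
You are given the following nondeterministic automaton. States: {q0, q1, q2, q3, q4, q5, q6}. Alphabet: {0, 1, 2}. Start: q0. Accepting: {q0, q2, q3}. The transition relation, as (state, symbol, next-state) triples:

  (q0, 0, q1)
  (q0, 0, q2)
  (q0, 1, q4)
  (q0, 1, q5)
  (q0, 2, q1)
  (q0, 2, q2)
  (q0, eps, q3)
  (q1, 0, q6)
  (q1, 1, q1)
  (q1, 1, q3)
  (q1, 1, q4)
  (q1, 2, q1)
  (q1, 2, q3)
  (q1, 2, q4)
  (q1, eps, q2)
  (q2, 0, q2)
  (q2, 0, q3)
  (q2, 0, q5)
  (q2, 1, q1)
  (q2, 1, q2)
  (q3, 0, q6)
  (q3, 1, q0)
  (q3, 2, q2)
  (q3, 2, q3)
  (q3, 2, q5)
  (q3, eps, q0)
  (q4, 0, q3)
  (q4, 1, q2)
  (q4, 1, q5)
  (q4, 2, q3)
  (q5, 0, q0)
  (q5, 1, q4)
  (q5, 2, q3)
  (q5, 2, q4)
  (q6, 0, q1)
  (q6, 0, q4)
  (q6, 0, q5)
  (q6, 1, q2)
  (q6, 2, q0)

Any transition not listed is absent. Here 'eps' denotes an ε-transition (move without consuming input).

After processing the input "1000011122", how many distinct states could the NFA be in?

Start: ε-closure({q0}) = {q0, q3}.
Read '1': {q0, q3} → {q0, q3, q4, q5}.
Read '0': {q0, q3, q4, q5} → {q0, q1, q2, q3, q6}.
Read '0': {q0, q1, q2, q3, q6} → {q0, q1, q2, q3, q4, q5, q6}.
Read '0': {q0, q1, q2, q3, q4, q5, q6} → {q0, q1, q2, q3, q4, q5, q6}.
Read '0': {q0, q1, q2, q3, q4, q5, q6} → {q0, q1, q2, q3, q4, q5, q6}.
Read '1': {q0, q1, q2, q3, q4, q5, q6} → {q0, q1, q2, q3, q4, q5}.
Read '1': {q0, q1, q2, q3, q4, q5} → {q0, q1, q2, q3, q4, q5}.
Read '1': {q0, q1, q2, q3, q4, q5} → {q0, q1, q2, q3, q4, q5}.
Read '2': {q0, q1, q2, q3, q4, q5} → {q0, q1, q2, q3, q4, q5}.
Read '2': {q0, q1, q2, q3, q4, q5} → {q0, q1, q2, q3, q4, q5}.
That set has 6 states.

6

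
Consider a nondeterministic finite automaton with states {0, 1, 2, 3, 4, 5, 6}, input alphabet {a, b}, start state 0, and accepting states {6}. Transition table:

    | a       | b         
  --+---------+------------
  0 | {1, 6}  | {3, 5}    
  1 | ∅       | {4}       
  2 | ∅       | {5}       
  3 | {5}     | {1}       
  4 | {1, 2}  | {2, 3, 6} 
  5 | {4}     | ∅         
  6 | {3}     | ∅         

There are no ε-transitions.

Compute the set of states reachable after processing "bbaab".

Start in {0}.
Read 'b': {0} → {3, 5}.
Read 'b': {3, 5} → {1}.
Read 'a': {1} → ∅.
The set is empty and remains empty for the remaining 2 symbols.

∅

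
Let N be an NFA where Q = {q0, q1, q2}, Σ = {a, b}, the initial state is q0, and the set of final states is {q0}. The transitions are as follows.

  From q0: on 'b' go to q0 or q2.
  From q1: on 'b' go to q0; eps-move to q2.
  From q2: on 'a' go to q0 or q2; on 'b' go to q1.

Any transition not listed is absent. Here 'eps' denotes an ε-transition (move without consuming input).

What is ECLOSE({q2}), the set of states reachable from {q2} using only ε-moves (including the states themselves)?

{q2}

Begin with {q2}.
No ε-moves leave this set, so the closure equals the set itself.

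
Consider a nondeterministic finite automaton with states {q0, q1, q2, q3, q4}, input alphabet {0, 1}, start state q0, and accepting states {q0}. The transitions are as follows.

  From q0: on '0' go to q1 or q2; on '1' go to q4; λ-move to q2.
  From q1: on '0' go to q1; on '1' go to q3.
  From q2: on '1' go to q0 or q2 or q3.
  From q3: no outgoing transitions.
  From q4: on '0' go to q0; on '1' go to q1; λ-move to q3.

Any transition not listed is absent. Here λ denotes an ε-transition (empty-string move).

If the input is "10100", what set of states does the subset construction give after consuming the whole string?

{q1, q2}

Start: ε-closure({q0}) = {q0, q2}.
Read '1': q0→{q4}, q2→{q0, q2, q3}; now {q0, q2, q3, q4}.
Read '0': q0→{q1, q2}, q2→∅, q3→∅, q4→{q0}; now {q0, q1, q2}.
Read '1': q0→{q4}, q1→{q3}, q2→{q0, q2, q3}; now {q0, q2, q3, q4}.
Read '0': q0→{q1, q2}, q2→∅, q3→∅, q4→{q0}; now {q0, q1, q2}.
Read '0': q0→{q1, q2}, q1→{q1}, q2→∅; now {q1, q2}.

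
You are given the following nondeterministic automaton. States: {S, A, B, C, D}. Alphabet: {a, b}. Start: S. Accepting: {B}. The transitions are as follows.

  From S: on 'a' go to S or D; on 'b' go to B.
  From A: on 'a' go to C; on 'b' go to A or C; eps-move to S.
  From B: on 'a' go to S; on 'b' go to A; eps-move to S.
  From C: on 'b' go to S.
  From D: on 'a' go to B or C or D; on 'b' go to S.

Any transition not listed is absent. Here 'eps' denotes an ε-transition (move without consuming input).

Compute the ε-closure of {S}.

Begin with {S}.
No ε-moves leave this set, so the closure equals the set itself.

{S}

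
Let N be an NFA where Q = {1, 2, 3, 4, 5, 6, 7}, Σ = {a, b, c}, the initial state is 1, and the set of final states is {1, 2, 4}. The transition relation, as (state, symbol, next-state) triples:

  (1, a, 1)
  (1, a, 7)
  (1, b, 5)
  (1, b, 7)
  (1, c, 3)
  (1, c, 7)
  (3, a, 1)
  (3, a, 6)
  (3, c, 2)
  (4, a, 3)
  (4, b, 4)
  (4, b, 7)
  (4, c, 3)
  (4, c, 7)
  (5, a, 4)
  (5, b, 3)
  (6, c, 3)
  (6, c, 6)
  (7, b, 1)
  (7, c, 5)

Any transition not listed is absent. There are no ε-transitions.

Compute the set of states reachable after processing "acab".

Start in {1}.
Read 'a': 1→{1, 7}; now {1, 7}.
Read 'c': 1→{3, 7}, 7→{5}; now {3, 5, 7}.
Read 'a': 3→{1, 6}, 5→{4}, 7→∅; now {1, 4, 6}.
Read 'b': 1→{5, 7}, 4→{4, 7}, 6→∅; now {4, 5, 7}.

{4, 5, 7}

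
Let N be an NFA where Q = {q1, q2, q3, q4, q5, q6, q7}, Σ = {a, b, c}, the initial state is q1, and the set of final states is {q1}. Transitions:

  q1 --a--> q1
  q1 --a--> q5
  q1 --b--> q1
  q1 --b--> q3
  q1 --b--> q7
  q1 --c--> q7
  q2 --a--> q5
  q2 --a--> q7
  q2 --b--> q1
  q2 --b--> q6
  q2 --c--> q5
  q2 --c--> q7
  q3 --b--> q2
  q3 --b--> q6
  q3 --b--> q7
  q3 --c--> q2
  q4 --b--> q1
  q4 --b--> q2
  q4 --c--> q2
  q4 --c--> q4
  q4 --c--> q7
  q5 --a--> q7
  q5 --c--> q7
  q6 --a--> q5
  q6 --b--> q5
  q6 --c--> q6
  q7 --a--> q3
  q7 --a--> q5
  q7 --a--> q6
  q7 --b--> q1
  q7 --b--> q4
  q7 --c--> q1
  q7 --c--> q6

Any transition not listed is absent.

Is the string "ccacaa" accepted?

No

Start in {q1}.
Read 'c': q1→{q7}; now {q7}.
Read 'c': q7→{q1, q6}; now {q1, q6}.
Read 'a': q1→{q1, q5}, q6→{q5}; now {q1, q5}.
Read 'c': q1→{q7}, q5→{q7}; now {q7}.
Read 'a': q7→{q3, q5, q6}; now {q3, q5, q6}.
Read 'a': q3→∅, q5→{q7}, q6→{q5}; now {q5, q7}.
The final set {q5, q7} contains no accepting state.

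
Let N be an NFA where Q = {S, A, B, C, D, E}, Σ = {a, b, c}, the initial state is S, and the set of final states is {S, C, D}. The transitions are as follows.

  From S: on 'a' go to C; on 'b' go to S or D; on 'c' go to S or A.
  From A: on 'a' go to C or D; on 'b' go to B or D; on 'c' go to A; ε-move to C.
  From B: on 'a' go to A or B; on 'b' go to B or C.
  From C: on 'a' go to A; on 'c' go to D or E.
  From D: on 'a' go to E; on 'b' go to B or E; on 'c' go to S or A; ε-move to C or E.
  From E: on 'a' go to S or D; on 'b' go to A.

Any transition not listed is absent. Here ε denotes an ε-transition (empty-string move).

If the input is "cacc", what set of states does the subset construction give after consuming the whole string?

Start in {S}.
Read 'c': {S} → {S, A, C}.
Read 'a': {S, A, C} → {A, C, D, E}.
Read 'c': {A, C, D, E} → {S, A, C, D, E}.
Read 'c': {S, A, C, D, E} → {S, A, C, D, E}.

{S, A, C, D, E}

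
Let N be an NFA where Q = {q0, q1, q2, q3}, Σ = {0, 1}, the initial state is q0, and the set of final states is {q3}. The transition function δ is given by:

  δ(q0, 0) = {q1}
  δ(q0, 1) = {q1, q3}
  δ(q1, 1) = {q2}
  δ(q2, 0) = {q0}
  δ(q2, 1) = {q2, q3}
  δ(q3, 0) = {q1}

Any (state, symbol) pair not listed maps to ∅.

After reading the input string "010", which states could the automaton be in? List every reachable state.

{q0}

Start in {q0}.
Read '0': {q0} → {q1}.
Read '1': {q1} → {q2}.
Read '0': {q2} → {q0}.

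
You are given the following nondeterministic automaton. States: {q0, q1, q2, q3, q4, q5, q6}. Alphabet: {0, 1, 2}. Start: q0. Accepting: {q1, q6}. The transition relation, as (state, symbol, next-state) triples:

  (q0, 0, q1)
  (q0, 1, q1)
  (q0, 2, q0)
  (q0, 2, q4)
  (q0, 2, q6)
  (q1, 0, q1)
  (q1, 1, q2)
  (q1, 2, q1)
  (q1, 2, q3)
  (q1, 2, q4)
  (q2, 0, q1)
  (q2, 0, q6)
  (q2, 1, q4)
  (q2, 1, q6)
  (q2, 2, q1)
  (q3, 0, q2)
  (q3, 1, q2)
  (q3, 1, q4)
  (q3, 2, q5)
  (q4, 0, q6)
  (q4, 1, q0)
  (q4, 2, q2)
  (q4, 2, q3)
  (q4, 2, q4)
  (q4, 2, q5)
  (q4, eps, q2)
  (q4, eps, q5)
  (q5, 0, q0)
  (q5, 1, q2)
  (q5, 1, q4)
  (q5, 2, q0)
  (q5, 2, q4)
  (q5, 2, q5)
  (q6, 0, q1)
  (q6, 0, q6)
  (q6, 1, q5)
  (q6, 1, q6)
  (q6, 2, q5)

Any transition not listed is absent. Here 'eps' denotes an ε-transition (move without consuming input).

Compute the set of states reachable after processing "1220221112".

{q0, q1, q2, q3, q4, q5, q6}

Start in {q0}.
Read '1': q0→{q1}; now {q1}.
Read '2': q1→{q1, q3, q4}; union {q1, q3, q4}; ε-closure = {q1, q2, q3, q4, q5}.
Read '2': q1→{q1, q3, q4}, q2→{q1}, q3→{q5}, q4→{q2, q3, q4, q5}, q5→{q0, q4, q5}; now {q0, q1, q2, q3, q4, q5}.
Read '0': q0→{q1}, q1→{q1}, q2→{q1, q6}, q3→{q2}, q4→{q6}, q5→{q0}; now {q0, q1, q2, q6}.
Read '2': q0→{q0, q4, q6}, q1→{q1, q3, q4}, q2→{q1}, q6→{q5}; union {q0, q1, q3, q4, q5, q6}; ε-closure = {q0, q1, q2, q3, q4, q5, q6}.
Read '2': q0→{q0, q4, q6}, q1→{q1, q3, q4}, q2→{q1}, q3→{q5}, q4→{q2, q3, q4, q5}, q5→{q0, q4, q5}, q6→{q5}; now {q0, q1, q2, q3, q4, q5, q6}.
Read '1': q0→{q1}, q1→{q2}, q2→{q4, q6}, q3→{q2, q4}, q4→{q0}, q5→{q2, q4}, q6→{q5, q6}; now {q0, q1, q2, q4, q5, q6}.
Read '1': q0→{q1}, q1→{q2}, q2→{q4, q6}, q4→{q0}, q5→{q2, q4}, q6→{q5, q6}; now {q0, q1, q2, q4, q5, q6}.
Read '1': q0→{q1}, q1→{q2}, q2→{q4, q6}, q4→{q0}, q5→{q2, q4}, q6→{q5, q6}; now {q0, q1, q2, q4, q5, q6}.
Read '2': q0→{q0, q4, q6}, q1→{q1, q3, q4}, q2→{q1}, q4→{q2, q3, q4, q5}, q5→{q0, q4, q5}, q6→{q5}; now {q0, q1, q2, q3, q4, q5, q6}.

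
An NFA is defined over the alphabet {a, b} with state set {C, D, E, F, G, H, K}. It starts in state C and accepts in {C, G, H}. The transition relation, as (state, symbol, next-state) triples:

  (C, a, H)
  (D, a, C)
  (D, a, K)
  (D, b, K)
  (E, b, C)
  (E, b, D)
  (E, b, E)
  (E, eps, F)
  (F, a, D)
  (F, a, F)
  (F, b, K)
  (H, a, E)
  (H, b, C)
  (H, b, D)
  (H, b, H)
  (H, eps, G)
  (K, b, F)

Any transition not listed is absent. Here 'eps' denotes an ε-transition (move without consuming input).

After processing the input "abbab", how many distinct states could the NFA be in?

7

Start in {C}.
Read 'a': {C} → {G, H}.
Read 'b': {G, H} → {C, D, G, H}.
Read 'b': {C, D, G, H} → {C, D, G, H, K}.
Read 'a': {C, D, G, H, K} → {C, E, F, G, H, K}.
Read 'b': {C, E, F, G, H, K} → {C, D, E, F, G, H, K}.
That set has 7 states.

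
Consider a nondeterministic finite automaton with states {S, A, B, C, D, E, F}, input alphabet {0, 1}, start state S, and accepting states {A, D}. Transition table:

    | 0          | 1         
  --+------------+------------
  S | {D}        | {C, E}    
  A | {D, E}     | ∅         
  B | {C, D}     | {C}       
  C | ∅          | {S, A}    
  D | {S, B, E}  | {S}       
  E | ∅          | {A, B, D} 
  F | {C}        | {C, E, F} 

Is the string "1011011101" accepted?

No

Start in {S}.
Read '1': S→{C, E}; now {C, E}.
Read '0': C→∅, E→∅; now ∅.
The set is empty and remains empty for the remaining 8 symbols.
The final set ∅ contains no accepting state.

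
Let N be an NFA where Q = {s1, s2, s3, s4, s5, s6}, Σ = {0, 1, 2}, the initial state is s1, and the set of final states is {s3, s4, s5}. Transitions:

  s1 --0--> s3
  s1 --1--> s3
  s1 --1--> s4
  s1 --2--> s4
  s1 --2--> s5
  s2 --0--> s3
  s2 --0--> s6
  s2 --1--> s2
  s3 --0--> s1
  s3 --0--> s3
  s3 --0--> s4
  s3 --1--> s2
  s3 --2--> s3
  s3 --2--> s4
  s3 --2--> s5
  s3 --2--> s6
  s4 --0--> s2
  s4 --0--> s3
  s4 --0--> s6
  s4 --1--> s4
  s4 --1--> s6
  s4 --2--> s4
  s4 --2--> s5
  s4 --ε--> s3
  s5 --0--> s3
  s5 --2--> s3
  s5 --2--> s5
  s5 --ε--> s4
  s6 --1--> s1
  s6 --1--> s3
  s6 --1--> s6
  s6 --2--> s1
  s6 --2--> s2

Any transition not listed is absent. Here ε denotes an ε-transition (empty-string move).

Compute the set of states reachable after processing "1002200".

{s1, s2, s3, s4, s6}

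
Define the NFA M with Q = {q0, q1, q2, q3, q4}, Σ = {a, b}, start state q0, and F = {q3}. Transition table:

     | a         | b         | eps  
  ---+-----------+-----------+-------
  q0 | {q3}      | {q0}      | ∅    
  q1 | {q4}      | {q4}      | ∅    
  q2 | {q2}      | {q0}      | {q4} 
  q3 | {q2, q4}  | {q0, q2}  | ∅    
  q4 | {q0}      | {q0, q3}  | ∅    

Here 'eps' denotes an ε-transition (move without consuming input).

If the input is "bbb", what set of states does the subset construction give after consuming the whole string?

Start in {q0}.
Read 'b': {q0} → {q0}.
Read 'b': {q0} → {q0}.
Read 'b': {q0} → {q0}.

{q0}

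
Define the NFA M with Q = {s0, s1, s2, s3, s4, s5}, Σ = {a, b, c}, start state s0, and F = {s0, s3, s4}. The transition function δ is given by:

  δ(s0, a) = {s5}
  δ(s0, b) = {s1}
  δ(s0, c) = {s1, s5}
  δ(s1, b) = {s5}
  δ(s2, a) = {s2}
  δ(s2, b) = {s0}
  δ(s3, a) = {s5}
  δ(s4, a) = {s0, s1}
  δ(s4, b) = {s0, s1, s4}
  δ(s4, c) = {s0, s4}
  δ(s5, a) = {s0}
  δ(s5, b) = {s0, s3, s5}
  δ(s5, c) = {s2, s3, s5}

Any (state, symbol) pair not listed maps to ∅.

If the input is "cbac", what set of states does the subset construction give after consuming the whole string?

{s1, s2, s3, s5}

Start in {s0}.
Read 'c': s0→{s1, s5}; now {s1, s5}.
Read 'b': s1→{s5}, s5→{s0, s3, s5}; now {s0, s3, s5}.
Read 'a': s0→{s5}, s3→{s5}, s5→{s0}; now {s0, s5}.
Read 'c': s0→{s1, s5}, s5→{s2, s3, s5}; now {s1, s2, s3, s5}.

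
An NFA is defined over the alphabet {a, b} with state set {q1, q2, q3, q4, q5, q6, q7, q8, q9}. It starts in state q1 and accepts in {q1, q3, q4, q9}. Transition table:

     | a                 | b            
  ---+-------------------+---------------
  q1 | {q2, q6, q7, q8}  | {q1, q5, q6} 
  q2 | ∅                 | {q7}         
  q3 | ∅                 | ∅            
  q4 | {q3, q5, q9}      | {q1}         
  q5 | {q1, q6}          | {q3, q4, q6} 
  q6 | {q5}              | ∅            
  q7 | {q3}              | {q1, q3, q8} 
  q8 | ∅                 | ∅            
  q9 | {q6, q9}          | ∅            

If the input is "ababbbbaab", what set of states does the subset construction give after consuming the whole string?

Start in {q1}.
Read 'a': q1→{q2, q6, q7, q8}; now {q2, q6, q7, q8}.
Read 'b': q2→{q7}, q6→∅, q7→{q1, q3, q8}, q8→∅; now {q1, q3, q7, q8}.
Read 'a': q1→{q2, q6, q7, q8}, q3→∅, q7→{q3}, q8→∅; now {q2, q3, q6, q7, q8}.
Read 'b': q2→{q7}, q3→∅, q6→∅, q7→{q1, q3, q8}, q8→∅; now {q1, q3, q7, q8}.
Read 'b': q1→{q1, q5, q6}, q3→∅, q7→{q1, q3, q8}, q8→∅; now {q1, q3, q5, q6, q8}.
Read 'b': q1→{q1, q5, q6}, q3→∅, q5→{q3, q4, q6}, q6→∅, q8→∅; now {q1, q3, q4, q5, q6}.
Read 'b': q1→{q1, q5, q6}, q3→∅, q4→{q1}, q5→{q3, q4, q6}, q6→∅; now {q1, q3, q4, q5, q6}.
Read 'a': q1→{q2, q6, q7, q8}, q3→∅, q4→{q3, q5, q9}, q5→{q1, q6}, q6→{q5}; now {q1, q2, q3, q5, q6, q7, q8, q9}.
Read 'a': q1→{q2, q6, q7, q8}, q2→∅, q3→∅, q5→{q1, q6}, q6→{q5}, q7→{q3}, q8→∅, q9→{q6, q9}; now {q1, q2, q3, q5, q6, q7, q8, q9}.
Read 'b': q1→{q1, q5, q6}, q2→{q7}, q3→∅, q5→{q3, q4, q6}, q6→∅, q7→{q1, q3, q8}, q8→∅, q9→∅; now {q1, q3, q4, q5, q6, q7, q8}.

{q1, q3, q4, q5, q6, q7, q8}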